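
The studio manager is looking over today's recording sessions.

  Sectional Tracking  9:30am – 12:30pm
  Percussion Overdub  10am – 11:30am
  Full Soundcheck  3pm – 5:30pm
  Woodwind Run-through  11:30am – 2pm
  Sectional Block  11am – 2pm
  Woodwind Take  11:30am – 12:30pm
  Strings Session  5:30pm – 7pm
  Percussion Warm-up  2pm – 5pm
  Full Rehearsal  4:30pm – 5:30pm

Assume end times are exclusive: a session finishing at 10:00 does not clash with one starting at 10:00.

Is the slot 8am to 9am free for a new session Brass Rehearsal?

Sectional Tracking: starts 9:30am at or after Brass Rehearsal ends 9am → clear.
Percussion Overdub: starts 10am at or after Brass Rehearsal ends 9am → clear.
Sectional Block: starts 11am at or after Brass Rehearsal ends 9am → clear.
Woodwind Take: starts 11:30am at or after Brass Rehearsal ends 9am → clear.
Woodwind Run-through: starts 11:30am at or after Brass Rehearsal ends 9am → clear.
Percussion Warm-up: starts 2pm at or after Brass Rehearsal ends 9am → clear.
Full Soundcheck: starts 3pm at or after Brass Rehearsal ends 9am → clear.
Full Rehearsal: starts 4:30pm at or after Brass Rehearsal ends 9am → clear.
Strings Session: starts 5:30pm at or after Brass Rehearsal ends 9am → clear.

Yes — the slot is free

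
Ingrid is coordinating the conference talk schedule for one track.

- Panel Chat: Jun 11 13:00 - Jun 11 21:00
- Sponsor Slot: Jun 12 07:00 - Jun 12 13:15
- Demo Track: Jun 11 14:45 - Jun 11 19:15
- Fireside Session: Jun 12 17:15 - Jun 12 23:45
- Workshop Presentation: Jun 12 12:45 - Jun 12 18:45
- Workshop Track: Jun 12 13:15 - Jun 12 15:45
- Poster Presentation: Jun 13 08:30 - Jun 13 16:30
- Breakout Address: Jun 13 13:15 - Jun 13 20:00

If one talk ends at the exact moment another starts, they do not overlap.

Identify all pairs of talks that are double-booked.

Breakout Address & Poster Presentation, Demo Track & Panel Chat, Fireside Session & Workshop Presentation, Sponsor Slot & Workshop Presentation, Workshop Presentation & Workshop Track

Sorted by start: Panel Chat, Demo Track, Sponsor Slot, Workshop Presentation, Workshop Track, Fireside Session, Poster Presentation, Breakout Address.
Demo Track starts before Panel Chat ends → Panel Chat and Demo Track overlap.
Sponsor Slot starts after Panel Chat ends; Panel Chat is clear from here.
Sponsor Slot starts after Demo Track ends; Demo Track is clear from here.
Workshop Presentation starts before Sponsor Slot ends → Sponsor Slot and Workshop Presentation overlap.
Workshop Track starts exactly when Sponsor Slot ends (back-to-back, no overlap); Sponsor Slot is clear from here.
Workshop Track starts before Workshop Presentation ends → Workshop Presentation and Workshop Track overlap.
Fireside Session starts before Workshop Presentation ends → Workshop Presentation and Fireside Session overlap.
Poster Presentation starts after Workshop Presentation ends; Workshop Presentation is clear from here.
Fireside Session starts after Workshop Track ends; Workshop Track is clear from here.
Poster Presentation starts after Fireside Session ends; Fireside Session is clear from here.
Breakout Address starts before Poster Presentation ends → Poster Presentation and Breakout Address overlap.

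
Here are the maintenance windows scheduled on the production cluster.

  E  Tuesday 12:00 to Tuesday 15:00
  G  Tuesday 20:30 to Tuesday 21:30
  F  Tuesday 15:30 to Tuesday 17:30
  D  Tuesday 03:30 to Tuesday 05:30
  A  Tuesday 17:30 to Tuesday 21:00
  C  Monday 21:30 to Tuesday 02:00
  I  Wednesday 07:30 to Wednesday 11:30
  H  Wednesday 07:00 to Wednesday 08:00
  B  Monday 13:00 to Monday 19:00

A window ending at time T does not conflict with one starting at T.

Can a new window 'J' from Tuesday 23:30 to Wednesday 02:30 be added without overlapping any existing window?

Yes — the slot is free

B: ends Monday 19:00 at or before J starts Tuesday 23:30 → clear.
C: ends Tuesday 02:00 at or before J starts Tuesday 23:30 → clear.
D: ends Tuesday 05:30 at or before J starts Tuesday 23:30 → clear.
E: ends Tuesday 15:00 at or before J starts Tuesday 23:30 → clear.
F: ends Tuesday 17:30 at or before J starts Tuesday 23:30 → clear.
A: ends Tuesday 21:00 at or before J starts Tuesday 23:30 → clear.
G: ends Tuesday 21:30 at or before J starts Tuesday 23:30 → clear.
H: starts Wednesday 07:00 at or after J ends Wednesday 02:30 → clear.
I: starts Wednesday 07:30 at or after J ends Wednesday 02:30 → clear.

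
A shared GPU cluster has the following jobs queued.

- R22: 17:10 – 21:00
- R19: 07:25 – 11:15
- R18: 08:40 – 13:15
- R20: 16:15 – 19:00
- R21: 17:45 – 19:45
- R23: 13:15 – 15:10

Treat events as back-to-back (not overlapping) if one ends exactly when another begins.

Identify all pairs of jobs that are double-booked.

R18 & R19, R20 & R21, R20 & R22, R21 & R22

Two intervals overlap when each starts before the other ends.
Sorted by start: R19, R18, R23, R20, R22, R21.
R18 starts before R19 ends → R19 and R18 overlap.
R23 starts after R19 ends, so R19 has no further overlaps.
R23 starts exactly when R18 ends (back-to-back, no overlap), so R18 has no further overlaps.
R20 starts after R23 ends, so R23 has no further overlaps.
R22 starts before R20 ends → R20 and R22 overlap.
R21 starts before R20 ends → R20 and R21 overlap.
R21 starts before R22 ends → R22 and R21 overlap.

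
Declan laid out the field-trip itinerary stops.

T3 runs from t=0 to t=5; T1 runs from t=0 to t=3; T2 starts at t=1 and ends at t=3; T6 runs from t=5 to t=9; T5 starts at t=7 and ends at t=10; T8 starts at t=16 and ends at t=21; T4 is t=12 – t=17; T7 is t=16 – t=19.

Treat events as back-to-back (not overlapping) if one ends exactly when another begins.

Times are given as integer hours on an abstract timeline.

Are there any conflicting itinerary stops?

Check each pair: they overlap iff neither finishes before the other starts.
Sorted by start: T1, T3, T2, T6, T5, T4, T7, T8.
T3 starts before T1 ends → T1 and T3 overlap.
That's a conflict, so the schedule is not conflict-free.

Yes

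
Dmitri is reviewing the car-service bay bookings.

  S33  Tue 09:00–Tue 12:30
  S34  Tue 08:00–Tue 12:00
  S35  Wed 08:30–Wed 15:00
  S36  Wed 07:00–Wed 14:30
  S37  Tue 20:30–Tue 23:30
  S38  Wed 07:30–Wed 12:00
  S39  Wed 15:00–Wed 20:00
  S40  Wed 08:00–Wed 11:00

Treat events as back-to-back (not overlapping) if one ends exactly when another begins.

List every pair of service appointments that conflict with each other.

S33 & S34, S35 & S36, S35 & S38, S35 & S40, S36 & S38, S36 & S40, S38 & S40

Sorted by start: S34, S33, S37, S36, S38, S40, S35, S39.
S33 starts before S34 ends → S34 and S33 overlap.
S37 starts after S34 ends; S34 is clear from here.
S37 starts after S33 ends; S33 is clear from here.
S36 starts after S37 ends; S37 is clear from here.
S38 starts before S36 ends → S36 and S38 overlap.
S40 starts before S36 ends → S36 and S40 overlap.
S35 starts before S36 ends → S36 and S35 overlap.
S39 starts after S36 ends.
S40 starts before S38 ends → S38 and S40 overlap.
S35 starts before S38 ends → S38 and S35 overlap.
S39 starts after S38 ends.
S35 starts before S40 ends → S40 and S35 overlap.
S39 starts after S40 ends.
S39 starts exactly when S35 ends (back-to-back, no overlap).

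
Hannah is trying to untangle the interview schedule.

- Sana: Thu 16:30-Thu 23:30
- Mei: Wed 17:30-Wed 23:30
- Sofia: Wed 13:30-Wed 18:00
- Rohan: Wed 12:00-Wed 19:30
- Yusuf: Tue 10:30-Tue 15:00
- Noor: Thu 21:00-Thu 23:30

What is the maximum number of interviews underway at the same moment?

3

Sort all start/end points and keep a running count:
Tue 10:30 start Yusuf → 1
Tue 15:00 end Yusuf → 0
Wed 12:00 start Rohan → 1
Wed 13:30 start Sofia → 2
Wed 17:30 start Mei → 3
Wed 18:00 end Sofia → 2
Wed 19:30 end Rohan → 1
Wed 23:30 end Mei → 0
Thu 16:30 start Sana → 1
Thu 21:00 start Noor → 2
Thu 23:30 end Noor → 1
Thu 23:30 end Sana → 0
Peak is 3, at Wed 17:30 (Mei, Rohan, Sofia).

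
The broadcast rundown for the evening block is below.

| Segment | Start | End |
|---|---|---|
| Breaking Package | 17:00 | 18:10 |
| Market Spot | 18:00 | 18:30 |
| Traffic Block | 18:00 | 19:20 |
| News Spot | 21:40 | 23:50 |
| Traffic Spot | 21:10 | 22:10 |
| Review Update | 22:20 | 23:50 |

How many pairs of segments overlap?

5

Sorted by start: Breaking Package, Market Spot, Traffic Block, Traffic Spot, News Spot, Review Update.
Market Spot starts before Breaking Package ends → Breaking Package and Market Spot overlap.
Traffic Block starts before Breaking Package ends → Breaking Package and Traffic Block overlap.
Traffic Spot starts after Breaking Package ends, so Breaking Package has no further overlaps.
Traffic Block starts before Market Spot ends → Market Spot and Traffic Block overlap.
Traffic Spot starts after Market Spot ends, so Market Spot has no further overlaps.
Traffic Spot starts after Traffic Block ends, so Traffic Block has no further overlaps.
News Spot starts before Traffic Spot ends → Traffic Spot and News Spot overlap.
Review Update starts after Traffic Spot ends.
Review Update starts before News Spot ends → News Spot and Review Update overlap.
Overlapping pairs: Breaking Package & Market Spot, Breaking Package & Traffic Block, Market Spot & Traffic Block, News Spot & Review Update, News Spot & Traffic Spot — 5 in total.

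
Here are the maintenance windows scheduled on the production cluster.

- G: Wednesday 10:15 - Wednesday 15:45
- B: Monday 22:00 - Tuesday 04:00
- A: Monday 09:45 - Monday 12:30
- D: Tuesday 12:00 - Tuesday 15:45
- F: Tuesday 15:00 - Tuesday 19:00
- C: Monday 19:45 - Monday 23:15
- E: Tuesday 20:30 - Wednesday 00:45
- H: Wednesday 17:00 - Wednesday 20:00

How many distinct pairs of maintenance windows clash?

Sorted by start: A, C, B, D, F, E, G, H.
C starts after A ends — done with A.
B starts before C ends → C and B overlap.
D starts after C ends — done with C.
D starts after B ends — done with B.
F starts before D ends → D and F overlap.
E starts after D ends — done with D.
E starts after F ends — done with F.
G starts after E ends — done with E.
H starts after G ends.
Overlapping pairs: B & C, D & F — 2 in total.

2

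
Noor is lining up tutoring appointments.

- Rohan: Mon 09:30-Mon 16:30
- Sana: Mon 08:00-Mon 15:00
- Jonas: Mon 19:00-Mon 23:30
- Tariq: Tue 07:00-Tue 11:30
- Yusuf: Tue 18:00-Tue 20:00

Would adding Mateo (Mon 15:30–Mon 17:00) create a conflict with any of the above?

Sana: ends Mon 15:00 at or before Mateo starts Mon 15:30 → clear.
Rohan: starts Mon 09:30 before Mateo ends Mon 17:00, and ends Mon 16:30 after Mateo starts Mon 15:30 → overlap.
Jonas: starts Mon 19:00 at or after Mateo ends Mon 17:00 → clear.
Tariq: starts Tue 07:00 at or after Mateo ends Mon 17:00 → clear.
Yusuf: starts Tue 18:00 at or after Mateo ends Mon 17:00 → clear.
Mateo overlaps Rohan.

Yes — it overlaps Rohan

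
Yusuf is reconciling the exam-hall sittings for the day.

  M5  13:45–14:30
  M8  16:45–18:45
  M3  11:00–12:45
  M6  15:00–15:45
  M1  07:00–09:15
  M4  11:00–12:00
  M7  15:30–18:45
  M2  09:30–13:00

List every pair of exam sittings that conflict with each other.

M2 & M3, M2 & M4, M3 & M4, M6 & M7, M7 & M8

Sorted by start: M1, M2, M3, M4, M5, M6, M7, M8.
M2 starts after M1 ends, so nothing later overlaps M1 either.
M3 starts before M2 ends → M2 and M3 overlap.
M4 starts before M2 ends → M2 and M4 overlap.
M5 starts after M2 ends, so nothing later overlaps M2 either.
M4 starts before M3 ends → M3 and M4 overlap.
M5 starts after M3 ends, so nothing later overlaps M3 either.
M5 starts after M4 ends, so nothing later overlaps M4 either.
M6 starts after M5 ends, so nothing later overlaps M5 either.
M7 starts before M6 ends → M6 and M7 overlap.
M8 starts after M6 ends.
M8 starts before M7 ends → M7 and M8 overlap.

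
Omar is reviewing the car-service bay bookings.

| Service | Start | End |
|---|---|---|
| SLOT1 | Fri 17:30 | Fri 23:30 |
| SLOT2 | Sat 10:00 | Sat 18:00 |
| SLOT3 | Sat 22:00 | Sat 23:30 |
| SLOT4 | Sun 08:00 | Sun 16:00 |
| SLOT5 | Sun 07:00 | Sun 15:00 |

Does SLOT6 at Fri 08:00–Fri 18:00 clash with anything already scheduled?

Yes — it overlaps SLOT1

SLOT1: starts Fri 17:30 before SLOT6 ends Fri 18:00, and ends Fri 23:30 after SLOT6 starts Fri 08:00 → overlap.
SLOT2: starts Sat 10:00 at or after SLOT6 ends Fri 18:00 → clear.
SLOT3: starts Sat 22:00 at or after SLOT6 ends Fri 18:00 → clear.
SLOT5: starts Sun 07:00 at or after SLOT6 ends Fri 18:00 → clear.
SLOT4: starts Sun 08:00 at or after SLOT6 ends Fri 18:00 → clear.
SLOT6 overlaps SLOT1.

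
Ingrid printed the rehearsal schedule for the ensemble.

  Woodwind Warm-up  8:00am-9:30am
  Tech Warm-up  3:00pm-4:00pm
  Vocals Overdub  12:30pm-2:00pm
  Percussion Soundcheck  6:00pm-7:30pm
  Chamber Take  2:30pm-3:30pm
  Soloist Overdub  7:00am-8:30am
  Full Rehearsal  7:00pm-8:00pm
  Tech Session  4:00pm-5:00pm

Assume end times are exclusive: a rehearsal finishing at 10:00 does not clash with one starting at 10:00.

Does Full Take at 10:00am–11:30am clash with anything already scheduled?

Soloist Overdub: ends 8:30am at or before Full Take starts 10:00am → clear.
Woodwind Warm-up: ends 9:30am at or before Full Take starts 10:00am → clear.
Vocals Overdub: starts 12:30pm at or after Full Take ends 11:30am → clear.
Chamber Take: starts 2:30pm at or after Full Take ends 11:30am → clear.
Tech Warm-up: starts 3:00pm at or after Full Take ends 11:30am → clear.
Tech Session: starts 4:00pm at or after Full Take ends 11:30am → clear.
Percussion Soundcheck: starts 6:00pm at or after Full Take ends 11:30am → clear.
Full Rehearsal: starts 7:00pm at or after Full Take ends 11:30am → clear.

No — it doesn't clash with anything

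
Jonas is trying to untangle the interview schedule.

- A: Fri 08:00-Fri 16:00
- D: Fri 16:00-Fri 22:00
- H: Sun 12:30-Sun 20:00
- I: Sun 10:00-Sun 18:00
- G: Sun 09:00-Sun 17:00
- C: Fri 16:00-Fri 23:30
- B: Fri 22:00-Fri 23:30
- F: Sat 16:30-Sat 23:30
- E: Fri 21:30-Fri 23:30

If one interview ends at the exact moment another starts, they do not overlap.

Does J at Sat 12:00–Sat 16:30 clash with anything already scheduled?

No — it doesn't clash with anything

A: ends Fri 16:00 at or before J starts Sat 12:00 → clear.
C: ends Fri 23:30 at or before J starts Sat 12:00 → clear.
D: ends Fri 22:00 at or before J starts Sat 12:00 → clear.
E: ends Fri 23:30 at or before J starts Sat 12:00 → clear.
B: ends Fri 23:30 at or before J starts Sat 12:00 → clear.
F: starts Sat 16:30 at or after J ends Sat 16:30 → clear.
G: starts Sun 09:00 at or after J ends Sat 16:30 → clear.
I: starts Sun 10:00 at or after J ends Sat 16:30 → clear.
H: starts Sun 12:30 at or after J ends Sat 16:30 → clear.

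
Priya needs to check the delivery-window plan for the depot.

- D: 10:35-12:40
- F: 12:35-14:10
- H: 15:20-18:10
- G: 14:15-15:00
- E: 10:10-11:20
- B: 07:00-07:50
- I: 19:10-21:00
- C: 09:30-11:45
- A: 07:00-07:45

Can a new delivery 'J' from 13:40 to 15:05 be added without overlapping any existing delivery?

A: ends 07:45 at or before J starts 13:40 → clear.
B: ends 07:50 at or before J starts 13:40 → clear.
C: ends 11:45 at or before J starts 13:40 → clear.
E: ends 11:20 at or before J starts 13:40 → clear.
D: ends 12:40 at or before J starts 13:40 → clear.
F: starts 12:35 before J ends 15:05, and ends 14:10 after J starts 13:40 → overlap.
G: starts 14:15 before J ends 15:05, and ends 15:00 after J starts 13:40 → overlap.
H: starts 15:20 at or after J ends 15:05 → clear.
I: starts 19:10 at or after J ends 15:05 → clear.
J overlaps F, G.

No — it overlaps F, G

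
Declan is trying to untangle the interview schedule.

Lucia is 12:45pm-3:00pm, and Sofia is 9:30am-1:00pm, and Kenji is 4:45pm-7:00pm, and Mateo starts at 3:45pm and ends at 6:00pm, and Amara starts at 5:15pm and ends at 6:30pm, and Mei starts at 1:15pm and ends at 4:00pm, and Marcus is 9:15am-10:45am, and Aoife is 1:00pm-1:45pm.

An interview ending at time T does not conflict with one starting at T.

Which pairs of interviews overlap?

Sorted by start: Marcus, Sofia, Lucia, Aoife, Mei, Mateo, Kenji, Amara.
Sofia starts before Marcus ends → Marcus and Sofia overlap.
Lucia starts after Marcus ends, so Marcus has no further overlaps.
Lucia starts before Sofia ends → Sofia and Lucia overlap.
Aoife starts exactly when Sofia ends (back-to-back, no overlap), so Sofia has no further overlaps.
Aoife starts before Lucia ends → Lucia and Aoife overlap.
Mei starts before Lucia ends → Lucia and Mei overlap.
Mateo starts after Lucia ends, so Lucia has no further overlaps.
Mei starts before Aoife ends → Aoife and Mei overlap.
Mateo starts after Aoife ends, so Aoife has no further overlaps.
Mateo starts before Mei ends → Mei and Mateo overlap.
Kenji starts after Mei ends, so Mei has no further overlaps.
Kenji starts before Mateo ends → Mateo and Kenji overlap.
Amara starts before Mateo ends → Mateo and Amara overlap.
Amara starts before Kenji ends → Kenji and Amara overlap.

Amara & Kenji, Amara & Mateo, Aoife & Lucia, Aoife & Mei, Kenji & Mateo, Lucia & Mei, Lucia & Sofia, Marcus & Sofia, Mateo & Mei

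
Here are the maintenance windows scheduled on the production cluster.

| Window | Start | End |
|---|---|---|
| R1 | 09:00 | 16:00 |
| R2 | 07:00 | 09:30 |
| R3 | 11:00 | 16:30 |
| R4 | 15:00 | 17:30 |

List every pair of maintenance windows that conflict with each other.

Check each pair: they overlap iff neither finishes before the other starts.
Sorted by start: R2, R1, R3, R4.
R1 starts before R2 ends → R2 and R1 overlap.
R3 starts after R2 ends; R2 is clear from here.
R3 starts before R1 ends → R1 and R3 overlap.
R4 starts before R1 ends → R1 and R4 overlap.
R4 starts before R3 ends → R3 and R4 overlap.

R1 & R2, R1 & R3, R1 & R4, R3 & R4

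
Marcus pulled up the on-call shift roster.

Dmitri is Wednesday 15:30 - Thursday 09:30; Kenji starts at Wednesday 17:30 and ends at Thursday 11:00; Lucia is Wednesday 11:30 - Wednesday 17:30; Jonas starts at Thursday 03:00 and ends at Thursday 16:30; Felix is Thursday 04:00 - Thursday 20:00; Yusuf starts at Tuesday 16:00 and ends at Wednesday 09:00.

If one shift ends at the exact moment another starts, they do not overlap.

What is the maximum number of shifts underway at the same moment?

Sweep the timeline, counting +1 at each start and −1 at each end (ends before starts at a tie):
Tuesday 16:00 start Yusuf → 1
Wednesday 09:00 end Yusuf → 0
Wednesday 11:30 start Lucia → 1
Wednesday 15:30 start Dmitri → 2
Wednesday 17:30 end Lucia → 1
Wednesday 17:30 start Kenji → 2
Thursday 03:00 start Jonas → 3
Thursday 04:00 start Felix → 4
Thursday 09:30 end Dmitri → 3
Thursday 11:00 end Kenji → 2
Thursday 16:30 end Jonas → 1
Thursday 20:00 end Felix → 0
Peak is 4, at Thursday 04:00 (Dmitri, Felix, Jonas, Kenji).

4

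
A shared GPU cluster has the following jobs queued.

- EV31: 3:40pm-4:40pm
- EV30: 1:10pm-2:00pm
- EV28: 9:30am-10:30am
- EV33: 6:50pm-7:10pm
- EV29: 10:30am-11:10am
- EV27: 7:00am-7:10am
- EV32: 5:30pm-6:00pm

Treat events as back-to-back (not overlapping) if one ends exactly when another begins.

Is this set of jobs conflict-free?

Yes

Sorted by start: EV27, EV28, EV29, EV30, EV31, EV32, EV33.
EV28 starts after EV27 ends, so EV27 has no further overlaps.
EV29 starts exactly when EV28 ends (back-to-back, no overlap), so EV28 has no further overlaps.
EV30 starts after EV29 ends, so EV29 has no further overlaps.
EV31 starts after EV30 ends, so EV30 has no further overlaps.
EV32 starts after EV31 ends, so EV31 has no further overlaps.
EV33 starts after EV32 ends.
Every pair is clear; the schedule has no overlaps.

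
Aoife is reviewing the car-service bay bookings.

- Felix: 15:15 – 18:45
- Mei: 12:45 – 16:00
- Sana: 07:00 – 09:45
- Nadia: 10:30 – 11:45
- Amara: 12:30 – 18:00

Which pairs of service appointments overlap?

Amara & Felix, Amara & Mei, Felix & Mei

Sorted by start: Sana, Nadia, Amara, Mei, Felix.
Nadia starts after Sana ends, so nothing later overlaps Sana either.
Amara starts after Nadia ends, so nothing later overlaps Nadia either.
Mei starts before Amara ends → Amara and Mei overlap.
Felix starts before Amara ends → Amara and Felix overlap.
Felix starts before Mei ends → Mei and Felix overlap.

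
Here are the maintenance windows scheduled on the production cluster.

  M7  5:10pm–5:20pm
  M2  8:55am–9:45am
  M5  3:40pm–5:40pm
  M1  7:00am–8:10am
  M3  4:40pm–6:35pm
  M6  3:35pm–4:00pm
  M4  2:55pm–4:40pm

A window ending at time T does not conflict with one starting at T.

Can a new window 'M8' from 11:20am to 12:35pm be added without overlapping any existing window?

M1: ends 8:10am at or before M8 starts 11:20am → clear.
M2: ends 9:45am at or before M8 starts 11:20am → clear.
M4: starts 2:55pm at or after M8 ends 12:35pm → clear.
M6: starts 3:35pm at or after M8 ends 12:35pm → clear.
M5: starts 3:40pm at or after M8 ends 12:35pm → clear.
M3: starts 4:40pm at or after M8 ends 12:35pm → clear.
M7: starts 5:10pm at or after M8 ends 12:35pm → clear.

Yes — the slot is free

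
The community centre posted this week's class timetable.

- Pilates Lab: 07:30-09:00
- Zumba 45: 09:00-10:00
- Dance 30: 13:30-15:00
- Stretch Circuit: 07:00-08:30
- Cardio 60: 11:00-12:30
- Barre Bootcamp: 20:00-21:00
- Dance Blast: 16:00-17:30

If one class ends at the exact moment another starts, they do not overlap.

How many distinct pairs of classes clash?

Check each pair: they overlap iff neither finishes before the other starts.
Sorted by start: Stretch Circuit, Pilates Lab, Zumba 45, Cardio 60, Dance 30, Dance Blast, Barre Bootcamp.
Pilates Lab starts before Stretch Circuit ends → Stretch Circuit and Pilates Lab overlap.
Zumba 45 starts after Stretch Circuit ends; Stretch Circuit is clear from here.
Zumba 45 starts exactly when Pilates Lab ends (back-to-back, no overlap); Pilates Lab is clear from here.
Cardio 60 starts after Zumba 45 ends; Zumba 45 is clear from here.
Dance 30 starts after Cardio 60 ends; Cardio 60 is clear from here.
Dance Blast starts after Dance 30 ends; Dance 30 is clear from here.
Barre Bootcamp starts after Dance Blast ends.
Overlapping pairs: Pilates Lab & Stretch Circuit — 1 in total.

1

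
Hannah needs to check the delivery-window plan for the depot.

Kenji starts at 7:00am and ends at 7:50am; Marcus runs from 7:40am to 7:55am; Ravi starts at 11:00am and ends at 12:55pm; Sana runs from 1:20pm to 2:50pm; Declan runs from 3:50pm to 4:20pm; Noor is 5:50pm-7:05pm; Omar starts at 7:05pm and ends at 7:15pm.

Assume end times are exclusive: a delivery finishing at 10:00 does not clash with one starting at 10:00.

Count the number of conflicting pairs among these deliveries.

Sorted by start: Kenji, Marcus, Ravi, Sana, Declan, Noor, Omar.
Marcus starts before Kenji ends → Kenji and Marcus overlap.
Ravi starts after Kenji ends, so nothing later overlaps Kenji either.
Ravi starts after Marcus ends, so nothing later overlaps Marcus either.
Sana starts after Ravi ends, so nothing later overlaps Ravi either.
Declan starts after Sana ends, so nothing later overlaps Sana either.
Noor starts after Declan ends, so nothing later overlaps Declan either.
Omar starts exactly when Noor ends (back-to-back, no overlap).
Overlapping pairs: Kenji & Marcus — 1 in total.

1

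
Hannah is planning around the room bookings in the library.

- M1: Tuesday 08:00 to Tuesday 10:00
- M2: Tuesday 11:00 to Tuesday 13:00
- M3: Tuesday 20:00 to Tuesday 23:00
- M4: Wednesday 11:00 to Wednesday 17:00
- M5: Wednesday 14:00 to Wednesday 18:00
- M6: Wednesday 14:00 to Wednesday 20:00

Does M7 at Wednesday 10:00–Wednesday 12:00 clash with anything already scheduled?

Yes — it overlaps M4

M1: ends Tuesday 10:00 at or before M7 starts Wednesday 10:00 → clear.
M2: ends Tuesday 13:00 at or before M7 starts Wednesday 10:00 → clear.
M3: ends Tuesday 23:00 at or before M7 starts Wednesday 10:00 → clear.
M4: starts Wednesday 11:00 before M7 ends Wednesday 12:00, and ends Wednesday 17:00 after M7 starts Wednesday 10:00 → overlap.
M5: starts Wednesday 14:00 at or after M7 ends Wednesday 12:00 → clear.
M6: starts Wednesday 14:00 at or after M7 ends Wednesday 12:00 → clear.
M7 overlaps M4.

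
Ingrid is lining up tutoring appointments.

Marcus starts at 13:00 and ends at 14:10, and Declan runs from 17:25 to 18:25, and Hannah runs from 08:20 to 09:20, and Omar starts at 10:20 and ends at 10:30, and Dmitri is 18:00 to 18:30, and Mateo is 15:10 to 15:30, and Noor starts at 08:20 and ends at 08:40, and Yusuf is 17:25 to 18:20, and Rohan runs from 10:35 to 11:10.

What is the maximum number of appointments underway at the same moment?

3

Sort all start/end points and keep a running count:
08:20 start Hannah → 1
08:20 start Noor → 2
08:40 end Noor → 1
09:20 end Hannah → 0
10:20 start Omar → 1
10:30 end Omar → 0
10:35 start Rohan → 1
11:10 end Rohan → 0
13:00 start Marcus → 1
14:10 end Marcus → 0
15:10 start Mateo → 1
15:30 end Mateo → 0
17:25 start Declan → 1
17:25 start Yusuf → 2
18:00 start Dmitri → 3
18:20 end Yusuf → 2
18:25 end Declan → 1
18:30 end Dmitri → 0
Peak is 3, at 18:00 (Declan, Dmitri, Yusuf).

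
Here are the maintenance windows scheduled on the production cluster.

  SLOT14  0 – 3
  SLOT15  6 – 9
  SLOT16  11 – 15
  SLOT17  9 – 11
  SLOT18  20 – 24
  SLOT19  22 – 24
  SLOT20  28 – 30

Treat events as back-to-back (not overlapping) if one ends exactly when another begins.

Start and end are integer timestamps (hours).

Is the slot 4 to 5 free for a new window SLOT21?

Yes — the slot is free

SLOT14: ends 3 at or before SLOT21 starts 4 → clear.
SLOT15: starts 6 at or after SLOT21 ends 5 → clear.
SLOT17: starts 9 at or after SLOT21 ends 5 → clear.
SLOT16: starts 11 at or after SLOT21 ends 5 → clear.
SLOT18: starts 20 at or after SLOT21 ends 5 → clear.
SLOT19: starts 22 at or after SLOT21 ends 5 → clear.
SLOT20: starts 28 at or after SLOT21 ends 5 → clear.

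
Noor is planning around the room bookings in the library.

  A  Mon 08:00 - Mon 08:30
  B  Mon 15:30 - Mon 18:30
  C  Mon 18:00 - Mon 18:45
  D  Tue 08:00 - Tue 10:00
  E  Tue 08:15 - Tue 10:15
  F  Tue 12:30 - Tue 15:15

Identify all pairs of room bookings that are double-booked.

B & C, D & E

Check each pair: they overlap iff neither finishes before the other starts.
Sorted by start: A, B, C, D, E, F.
B starts after A ends; A is clear from here.
C starts before B ends → B and C overlap.
D starts after B ends; B is clear from here.
D starts after C ends; C is clear from here.
E starts before D ends → D and E overlap.
F starts after D ends.
F starts after E ends.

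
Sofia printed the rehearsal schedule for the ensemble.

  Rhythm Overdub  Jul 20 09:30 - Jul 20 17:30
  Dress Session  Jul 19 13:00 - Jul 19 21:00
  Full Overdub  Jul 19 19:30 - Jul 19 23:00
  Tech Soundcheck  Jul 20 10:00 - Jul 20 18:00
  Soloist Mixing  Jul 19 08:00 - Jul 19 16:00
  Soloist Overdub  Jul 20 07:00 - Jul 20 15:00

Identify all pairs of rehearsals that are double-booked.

Sorted by start: Soloist Mixing, Dress Session, Full Overdub, Soloist Overdub, Rhythm Overdub, Tech Soundcheck.
Dress Session starts before Soloist Mixing ends → Soloist Mixing and Dress Session overlap.
Full Overdub starts after Soloist Mixing ends, so Soloist Mixing has no further overlaps.
Full Overdub starts before Dress Session ends → Dress Session and Full Overdub overlap.
Soloist Overdub starts after Dress Session ends, so Dress Session has no further overlaps.
Soloist Overdub starts after Full Overdub ends, so Full Overdub has no further overlaps.
Rhythm Overdub starts before Soloist Overdub ends → Soloist Overdub and Rhythm Overdub overlap.
Tech Soundcheck starts before Soloist Overdub ends → Soloist Overdub and Tech Soundcheck overlap.
Tech Soundcheck starts before Rhythm Overdub ends → Rhythm Overdub and Tech Soundcheck overlap.

Dress Session & Full Overdub, Dress Session & Soloist Mixing, Rhythm Overdub & Soloist Overdub, Rhythm Overdub & Tech Soundcheck, Soloist Overdub & Tech Soundcheck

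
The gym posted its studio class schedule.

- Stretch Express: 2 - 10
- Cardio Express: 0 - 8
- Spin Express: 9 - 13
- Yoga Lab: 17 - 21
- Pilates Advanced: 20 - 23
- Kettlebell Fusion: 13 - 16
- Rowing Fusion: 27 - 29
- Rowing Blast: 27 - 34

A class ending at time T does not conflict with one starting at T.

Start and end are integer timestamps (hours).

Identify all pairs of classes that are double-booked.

Cardio Express & Stretch Express, Pilates Advanced & Yoga Lab, Rowing Blast & Rowing Fusion, Spin Express & Stretch Express

Sorted by start: Cardio Express, Stretch Express, Spin Express, Kettlebell Fusion, Yoga Lab, Pilates Advanced, Rowing Fusion, Rowing Blast.
Stretch Express starts before Cardio Express ends → Cardio Express and Stretch Express overlap.
Spin Express starts after Cardio Express ends — done with Cardio Express.
Spin Express starts before Stretch Express ends → Stretch Express and Spin Express overlap.
Kettlebell Fusion starts after Stretch Express ends — done with Stretch Express.
Kettlebell Fusion starts exactly when Spin Express ends (back-to-back, no overlap) — done with Spin Express.
Yoga Lab starts after Kettlebell Fusion ends — done with Kettlebell Fusion.
Pilates Advanced starts before Yoga Lab ends → Yoga Lab and Pilates Advanced overlap.
Rowing Fusion starts after Yoga Lab ends — done with Yoga Lab.
Rowing Fusion starts after Pilates Advanced ends — done with Pilates Advanced.
Rowing Blast starts before Rowing Fusion ends → Rowing Fusion and Rowing Blast overlap.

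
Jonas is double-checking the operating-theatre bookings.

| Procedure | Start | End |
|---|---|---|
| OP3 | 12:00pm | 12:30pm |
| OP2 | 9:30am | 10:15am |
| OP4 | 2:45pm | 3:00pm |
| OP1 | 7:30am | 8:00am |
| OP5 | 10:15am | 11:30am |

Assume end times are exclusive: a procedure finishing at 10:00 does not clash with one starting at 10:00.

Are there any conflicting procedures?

No

Sorted by start: OP1, OP2, OP5, OP3, OP4.
OP2 starts after OP1 ends, so OP1 has no further overlaps.
OP5 starts exactly when OP2 ends (back-to-back, no overlap), so OP2 has no further overlaps.
OP3 starts after OP5 ends, so OP5 has no further overlaps.
OP4 starts after OP3 ends.
Every pair is clear; the schedule has no overlaps.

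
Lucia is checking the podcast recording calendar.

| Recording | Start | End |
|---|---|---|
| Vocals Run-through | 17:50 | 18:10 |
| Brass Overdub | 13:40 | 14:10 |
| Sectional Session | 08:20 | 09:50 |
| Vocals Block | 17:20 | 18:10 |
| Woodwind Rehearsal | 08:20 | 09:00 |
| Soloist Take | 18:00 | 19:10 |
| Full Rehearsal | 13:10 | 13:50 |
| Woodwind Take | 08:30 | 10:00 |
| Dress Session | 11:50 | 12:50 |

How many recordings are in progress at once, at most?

3

Sort all start/end points and keep a running count:
08:20 start Sectional Session → 1
08:20 start Woodwind Rehearsal → 2
08:30 start Woodwind Take → 3
09:00 end Woodwind Rehearsal → 2
09:50 end Sectional Session → 1
10:00 end Woodwind Take → 0
11:50 start Dress Session → 1
12:50 end Dress Session → 0
13:10 start Full Rehearsal → 1
13:40 start Brass Overdub → 2
13:50 end Full Rehearsal → 1
14:10 end Brass Overdub → 0
17:20 start Vocals Block → 1
17:50 start Vocals Run-through → 2
18:00 start Soloist Take → 3
18:10 end Vocals Block → 2
18:10 end Vocals Run-through → 1
19:10 end Soloist Take → 0
Peak is 3, at 08:30 (Sectional Session, Woodwind Rehearsal, Woodwind Take).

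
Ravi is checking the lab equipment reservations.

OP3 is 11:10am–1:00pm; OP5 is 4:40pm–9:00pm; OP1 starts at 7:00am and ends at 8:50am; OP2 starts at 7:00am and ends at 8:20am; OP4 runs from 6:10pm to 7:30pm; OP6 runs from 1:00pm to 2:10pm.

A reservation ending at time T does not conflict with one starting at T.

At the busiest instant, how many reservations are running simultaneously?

Walk through starts and ends in time order (an end at T is processed before a start at T):
7:00am start OP1 → 1
7:00am start OP2 → 2
8:20am end OP2 → 1
8:50am end OP1 → 0
11:10am start OP3 → 1
1:00pm end OP3 → 0
1:00pm start OP6 → 1
2:10pm end OP6 → 0
4:40pm start OP5 → 1
6:10pm start OP4 → 2
7:30pm end OP4 → 1
9:00pm end OP5 → 0
Peak is 2, at 7:00am (OP1, OP2).

2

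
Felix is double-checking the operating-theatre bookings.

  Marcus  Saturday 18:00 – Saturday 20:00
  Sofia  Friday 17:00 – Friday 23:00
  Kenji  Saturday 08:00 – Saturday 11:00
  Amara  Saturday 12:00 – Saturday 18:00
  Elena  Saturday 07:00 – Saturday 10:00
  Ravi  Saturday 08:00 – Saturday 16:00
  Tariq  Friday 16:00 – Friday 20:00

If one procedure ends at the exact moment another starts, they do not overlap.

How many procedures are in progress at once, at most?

3

Walk through starts and ends in time order (an end at T is processed before a start at T):
Friday 16:00 start Tariq → 1
Friday 17:00 start Sofia → 2
Friday 20:00 end Tariq → 1
Friday 23:00 end Sofia → 0
Saturday 07:00 start Elena → 1
Saturday 08:00 start Kenji → 2
Saturday 08:00 start Ravi → 3
Saturday 10:00 end Elena → 2
Saturday 11:00 end Kenji → 1
Saturday 12:00 start Amara → 2
Saturday 16:00 end Ravi → 1
Saturday 18:00 end Amara → 0
Saturday 18:00 start Marcus → 1
Saturday 20:00 end Marcus → 0
Peak is 3, at Saturday 08:00 (Elena, Kenji, Ravi).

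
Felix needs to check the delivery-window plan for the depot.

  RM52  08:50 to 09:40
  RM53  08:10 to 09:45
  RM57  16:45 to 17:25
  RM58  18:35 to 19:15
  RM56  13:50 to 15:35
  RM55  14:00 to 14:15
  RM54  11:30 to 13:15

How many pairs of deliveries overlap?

2

Sorted by start: RM53, RM52, RM54, RM56, RM55, RM57, RM58.
RM52 starts before RM53 ends → RM53 and RM52 overlap.
RM54 starts after RM53 ends, so nothing later overlaps RM53 either.
RM54 starts after RM52 ends, so nothing later overlaps RM52 either.
RM56 starts after RM54 ends, so nothing later overlaps RM54 either.
RM55 starts before RM56 ends → RM56 and RM55 overlap.
RM57 starts after RM56 ends, so nothing later overlaps RM56 either.
RM57 starts after RM55 ends, so nothing later overlaps RM55 either.
RM58 starts after RM57 ends.
Overlapping pairs: RM52 & RM53, RM55 & RM56 — 2 in total.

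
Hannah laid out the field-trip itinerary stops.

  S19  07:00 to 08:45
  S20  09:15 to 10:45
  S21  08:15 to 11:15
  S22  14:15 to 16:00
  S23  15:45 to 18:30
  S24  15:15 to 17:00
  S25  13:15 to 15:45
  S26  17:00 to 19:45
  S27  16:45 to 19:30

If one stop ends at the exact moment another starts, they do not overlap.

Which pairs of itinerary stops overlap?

Two intervals overlap when each starts before the other ends.
Sorted by start: S19, S21, S20, S25, S22, S24, S23, S27, S26.
S21 starts before S19 ends → S19 and S21 overlap.
S20 starts after S19 ends — done with S19.
S20 starts before S21 ends → S21 and S20 overlap.
S25 starts after S21 ends — done with S21.
S25 starts after S20 ends — done with S20.
S22 starts before S25 ends → S25 and S22 overlap.
S24 starts before S25 ends → S25 and S24 overlap.
S23 starts exactly when S25 ends (back-to-back, no overlap) — done with S25.
S24 starts before S22 ends → S22 and S24 overlap.
S23 starts before S22 ends → S22 and S23 overlap.
S27 starts after S22 ends — done with S22.
S23 starts before S24 ends → S24 and S23 overlap.
S27 starts before S24 ends → S24 and S27 overlap.
S26 starts exactly when S24 ends (back-to-back, no overlap).
S27 starts before S23 ends → S23 and S27 overlap.
S26 starts before S23 ends → S23 and S26 overlap.
S26 starts before S27 ends → S27 and S26 overlap.

S19 & S21, S20 & S21, S22 & S23, S22 & S24, S22 & S25, S23 & S24, S23 & S26, S23 & S27, S24 & S25, S24 & S27, S26 & S27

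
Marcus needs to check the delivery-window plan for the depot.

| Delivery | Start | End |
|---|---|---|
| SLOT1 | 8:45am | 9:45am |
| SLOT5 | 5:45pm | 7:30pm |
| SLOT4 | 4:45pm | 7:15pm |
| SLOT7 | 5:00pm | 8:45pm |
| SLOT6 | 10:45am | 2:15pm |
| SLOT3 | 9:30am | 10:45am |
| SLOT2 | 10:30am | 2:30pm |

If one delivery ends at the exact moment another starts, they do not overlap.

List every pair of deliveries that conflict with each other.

SLOT1 & SLOT3, SLOT2 & SLOT3, SLOT2 & SLOT6, SLOT4 & SLOT5, SLOT4 & SLOT7, SLOT5 & SLOT7

Sorted by start: SLOT1, SLOT3, SLOT2, SLOT6, SLOT4, SLOT7, SLOT5.
SLOT3 starts before SLOT1 ends → SLOT1 and SLOT3 overlap.
SLOT2 starts after SLOT1 ends; SLOT1 is clear from here.
SLOT2 starts before SLOT3 ends → SLOT3 and SLOT2 overlap.
SLOT6 starts exactly when SLOT3 ends (back-to-back, no overlap); SLOT3 is clear from here.
SLOT6 starts before SLOT2 ends → SLOT2 and SLOT6 overlap.
SLOT4 starts after SLOT2 ends; SLOT2 is clear from here.
SLOT4 starts after SLOT6 ends; SLOT6 is clear from here.
SLOT7 starts before SLOT4 ends → SLOT4 and SLOT7 overlap.
SLOT5 starts before SLOT4 ends → SLOT4 and SLOT5 overlap.
SLOT5 starts before SLOT7 ends → SLOT7 and SLOT5 overlap.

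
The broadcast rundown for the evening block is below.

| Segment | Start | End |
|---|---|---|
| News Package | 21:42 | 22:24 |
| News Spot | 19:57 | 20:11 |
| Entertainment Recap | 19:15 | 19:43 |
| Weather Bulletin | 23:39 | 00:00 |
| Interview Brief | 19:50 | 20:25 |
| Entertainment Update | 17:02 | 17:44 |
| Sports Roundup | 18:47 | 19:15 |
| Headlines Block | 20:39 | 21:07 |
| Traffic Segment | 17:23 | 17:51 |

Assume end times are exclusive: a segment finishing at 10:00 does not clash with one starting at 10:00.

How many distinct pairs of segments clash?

2

Two intervals overlap when each starts before the other ends.
Sorted by start: Entertainment Update, Traffic Segment, Sports Roundup, Entertainment Recap, Interview Brief, News Spot, Headlines Block, News Package, Weather Bulletin.
Traffic Segment starts before Entertainment Update ends → Entertainment Update and Traffic Segment overlap.
Sports Roundup starts after Entertainment Update ends, so nothing later overlaps Entertainment Update either.
Sports Roundup starts after Traffic Segment ends, so nothing later overlaps Traffic Segment either.
Entertainment Recap starts exactly when Sports Roundup ends (back-to-back, no overlap), so nothing later overlaps Sports Roundup either.
Interview Brief starts after Entertainment Recap ends, so nothing later overlaps Entertainment Recap either.
News Spot starts before Interview Brief ends → Interview Brief and News Spot overlap.
Headlines Block starts after Interview Brief ends, so nothing later overlaps Interview Brief either.
Headlines Block starts after News Spot ends, so nothing later overlaps News Spot either.
News Package starts after Headlines Block ends, so nothing later overlaps Headlines Block either.
Weather Bulletin starts after News Package ends.
Overlapping pairs: Entertainment Update & Traffic Segment, Interview Brief & News Spot — 2 in total.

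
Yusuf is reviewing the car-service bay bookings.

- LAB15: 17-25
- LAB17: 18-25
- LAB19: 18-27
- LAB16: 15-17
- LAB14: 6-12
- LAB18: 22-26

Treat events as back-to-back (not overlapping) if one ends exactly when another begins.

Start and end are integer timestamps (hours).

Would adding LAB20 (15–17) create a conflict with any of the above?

Yes — it overlaps LAB16

LAB14: ends 12 at or before LAB20 starts 15 → clear.
LAB16: starts 15 before LAB20 ends 17, and ends 17 after LAB20 starts 15 → overlap.
LAB15: starts 17 at or after LAB20 ends 17 → clear.
LAB17: starts 18 at or after LAB20 ends 17 → clear.
LAB19: starts 18 at or after LAB20 ends 17 → clear.
LAB18: starts 22 at or after LAB20 ends 17 → clear.
LAB20 overlaps LAB16.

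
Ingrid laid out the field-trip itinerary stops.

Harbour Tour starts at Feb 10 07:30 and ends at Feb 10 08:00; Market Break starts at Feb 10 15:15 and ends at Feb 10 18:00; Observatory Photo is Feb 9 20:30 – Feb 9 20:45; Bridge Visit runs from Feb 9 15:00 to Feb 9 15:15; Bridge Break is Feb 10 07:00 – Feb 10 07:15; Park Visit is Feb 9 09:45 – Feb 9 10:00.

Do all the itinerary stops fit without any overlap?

Two intervals overlap when each starts before the other ends.
Sorted by start: Park Visit, Bridge Visit, Observatory Photo, Bridge Break, Harbour Tour, Market Break.
Bridge Visit starts after Park Visit ends, so nothing later overlaps Park Visit either.
Observatory Photo starts after Bridge Visit ends, so nothing later overlaps Bridge Visit either.
Bridge Break starts after Observatory Photo ends, so nothing later overlaps Observatory Photo either.
Harbour Tour starts after Bridge Break ends, so nothing later overlaps Bridge Break either.
Market Break starts after Harbour Tour ends.
Every pair is clear; the schedule has no overlaps.

Yes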